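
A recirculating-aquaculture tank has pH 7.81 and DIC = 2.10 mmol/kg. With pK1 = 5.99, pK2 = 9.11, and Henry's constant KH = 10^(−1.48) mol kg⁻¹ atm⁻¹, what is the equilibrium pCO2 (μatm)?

α₀ = 1 / (1 + K1/[H⁺] + K1K2/[H⁺]²) = 1 / (1 + 10^+1.82 + 10^+0.52)
   = 1 / (1 + 66.069 + 3.3113) = 1/70.381 = 0.01421
[CO2*] = α₀ × DIC = 0.01421 × 2.10 = 0.02984 mmol/kg
pCO2 = [CO2*]/KH = 2.984×10^-5 / 3.311×10^-2 = 901 μatm

pCO2 = 901 μatm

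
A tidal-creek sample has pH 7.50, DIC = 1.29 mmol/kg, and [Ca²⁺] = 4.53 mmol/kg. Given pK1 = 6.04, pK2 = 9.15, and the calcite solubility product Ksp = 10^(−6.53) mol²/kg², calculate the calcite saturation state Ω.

α₂ = 1 / (1 + [H⁺]/K2 + [H⁺]²/(K1K2)) = 1 / (1 + 10^+1.65 + 10^+0.19)
   = 1 / (1 + 44.668 + 1.5488) = 1/47.217 = 0.02118
[CO3²⁻] = α₂ × DIC = 0.02118 × 1.29 = 0.02732 mmol/kg
Ksp = 10^(−6.53) = 2.951×10^-7
Ω = [Ca²⁺][CO3²⁻]/Ksp = (4.53×10^-3)(2.732×10^-5) / 2.951×10^-7 = 0.419

Ω = 0.419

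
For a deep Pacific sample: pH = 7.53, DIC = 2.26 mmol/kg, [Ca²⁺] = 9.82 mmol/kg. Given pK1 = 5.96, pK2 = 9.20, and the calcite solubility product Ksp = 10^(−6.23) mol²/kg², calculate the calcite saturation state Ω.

α₂ = 1 / (1 + [H⁺]/K2 + [H⁺]²/(K1K2)) = 1 / (1 + 10^+1.67 + 10^+0.10)
   = 1 / (1 + 46.774 + 1.2589) = 1/49.032 = 0.02039
[CO3²⁻] = α₂ × DIC = 0.02039 × 2.26 = 0.04609 mmol/kg
Ksp = 10^(−6.23) = 5.888×10^-7
Ω = [Ca²⁺][CO3²⁻]/Ksp = (9.82×10^-3)(4.609×10^-5) / 5.888×10^-7 = 0.769

Ω = 0.769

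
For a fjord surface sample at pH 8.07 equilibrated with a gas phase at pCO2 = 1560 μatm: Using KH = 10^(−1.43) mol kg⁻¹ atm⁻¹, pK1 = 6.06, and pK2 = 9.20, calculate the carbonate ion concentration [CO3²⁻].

[CO3²⁻] = 0.440 mmol/kg

[CO2*] = KH · pCO2 = 10^(−1.43) × 1560×10^-6 = 5.796×10^-5 mol/kg
α₀ = 1/(1 + K1/[H⁺] + K1K2/[H⁺]²) = 1/(1 + 10^+2.01 + 10^+0.88) = 0.009016
DIC = [CO2*]/α₀ = 5.796×10^-5 / 0.009016 = 6.429 mmol/kg
[CO3²⁻] = α₂·DIC; α₂ = 0.06839, so [CO3²⁻] = 0.06839 × 6.429 = 0.440 mmol/kg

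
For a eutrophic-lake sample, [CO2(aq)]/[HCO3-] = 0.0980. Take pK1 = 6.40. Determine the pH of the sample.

From K1 = [H⁺][HCO3-]/[CO2(aq)]:  pH = pK1 − log₁₀([CO2(aq)]/[HCO3-])
log₁₀(0.0980) = -1.009
pH = 6.40 − (-1.009) = 7.41

pH = 7.41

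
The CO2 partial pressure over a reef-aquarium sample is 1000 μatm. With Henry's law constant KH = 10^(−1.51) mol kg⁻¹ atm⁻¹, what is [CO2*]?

KH = 10^(−1.51) = 3.090×10^-2 mol kg⁻¹ atm⁻¹
[CO2*] = KH · pCO2 = 3.090×10^-2 × 1000×10^-6 atm = 3.09×10^-5 mol/kg

[CO2*] = 30.9 μmol/kg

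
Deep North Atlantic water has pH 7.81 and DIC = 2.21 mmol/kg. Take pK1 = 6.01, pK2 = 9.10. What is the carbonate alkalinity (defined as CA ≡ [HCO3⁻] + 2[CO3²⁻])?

CA = 2.28 mmol/kg

CA = [HCO3⁻] + 2[CO3²⁻] = (α₁ + 2α₂)·DIC
At pH 7.81: [H⁺]/K1 = 10^-1.80 = 0.015849, K2/[H⁺] = 10^-1.29 = 0.051286
α₁ = 1/(1 + 0.015849 + 0.051286) = 1/1.0671 = 0.9371; α₂ = α₁·K2/[H⁺] = 0.04806
α₁ + 2α₂ = 1.0332
CA = 1.0332 × 2.21 = 2.28 mmol/kg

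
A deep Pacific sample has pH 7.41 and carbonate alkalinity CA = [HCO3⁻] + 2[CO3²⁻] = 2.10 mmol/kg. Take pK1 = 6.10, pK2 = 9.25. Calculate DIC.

DIC = 2.17 mmol/kg

CA = [HCO3⁻] + 2[CO3²⁻] = (α₁ + 2α₂)·DIC
At pH 7.41: [H⁺]/K1 = 10^-1.31 = 0.048978, K2/[H⁺] = 10^-1.84 = 0.014454
α₁ = 1/(1 + 0.048978 + 0.014454) = 1/1.0634 = 0.9404; α₂ = α₁·K2/[H⁺] = 0.01359
α₁ + 2α₂ = 0.9675
DIC = CA / (α₁ + 2α₂) = 2.10 / 0.9675 = 2.17 mmol/kg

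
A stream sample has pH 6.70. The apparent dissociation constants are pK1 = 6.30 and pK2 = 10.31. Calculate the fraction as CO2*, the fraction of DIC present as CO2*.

α₀ = 0.285

α₀ = 1 / (1 + K1/[H⁺] + K1K2/[H⁺]²) = 1 / (1 + 10^+0.40 + 10^-3.21)
   = 1 / (1 + 2.5119 + 0.00061660) = 1/3.5125 = 0.2847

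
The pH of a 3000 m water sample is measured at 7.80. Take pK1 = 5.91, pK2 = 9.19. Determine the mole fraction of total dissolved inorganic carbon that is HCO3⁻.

α₁ = 1 / (1 + [H⁺]/K1 + K2/[H⁺]) = 1 / (1 + 10^-1.89 + 10^-1.39)
   = 1 / (1 + 0.012882 + 0.040738) = 1/1.0536 = 0.9491

α₁ = 0.949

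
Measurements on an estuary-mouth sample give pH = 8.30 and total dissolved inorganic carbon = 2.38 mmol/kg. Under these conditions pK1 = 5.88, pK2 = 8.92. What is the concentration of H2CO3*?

α₀ = 1 / (1 + K1/[H⁺] + K1K2/[H⁺]²) = 1 / (1 + 10^+2.42 + 10^+1.80)
   = 1 / (1 + 263.03 + 63.096) = 1/327.12 = 0.003057
[CO2*] = α₀ × DIC = 0.003057 × 2.38 = 0.00728 mmol/kg = 7.28 μmol/kg

[CO2*] = 7.28 μmol/kg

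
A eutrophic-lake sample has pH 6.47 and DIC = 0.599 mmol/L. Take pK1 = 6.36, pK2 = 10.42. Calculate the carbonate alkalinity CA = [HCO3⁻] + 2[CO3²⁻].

CA = 0.337 mmol/L

CA = [HCO3⁻] + 2[CO3²⁻] = (α₁ + 2α₂)·DIC
At pH 6.47: [H⁺]/K1 = 10^-0.11 = 0.77625, K2/[H⁺] = 10^-3.95 = 0.00011220
α₁ = 1/(1 + 0.77625 + 0.00011220) = 1/1.7764 = 0.5629; α₂ = α₁·K2/[H⁺] = 6.316×10^-5
α₁ + 2α₂ = 0.5631
CA = 0.5631 × 0.599 = 0.337 mmol/L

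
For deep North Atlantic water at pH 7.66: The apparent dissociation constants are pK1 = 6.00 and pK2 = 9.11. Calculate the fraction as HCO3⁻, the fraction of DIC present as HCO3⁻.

α₁ = 1 / (1 + [H⁺]/K1 + K2/[H⁺]) = 1 / (1 + 10^-1.66 + 10^-1.45)
   = 1 / (1 + 0.021878 + 0.035481) = 1/1.0574 = 0.9458

α₁ = 0.946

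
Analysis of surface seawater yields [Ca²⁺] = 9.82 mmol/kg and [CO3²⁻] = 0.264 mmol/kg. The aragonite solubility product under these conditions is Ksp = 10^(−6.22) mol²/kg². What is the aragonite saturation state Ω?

Ksp = 10^(−6.22) = 6.026×10^-7
Ω = [Ca²⁺][CO3²⁻]/Ksp = (9.82×10^-3)(0.264×10^-3) / 6.026×10^-7 = 4.30

Ω = 4.30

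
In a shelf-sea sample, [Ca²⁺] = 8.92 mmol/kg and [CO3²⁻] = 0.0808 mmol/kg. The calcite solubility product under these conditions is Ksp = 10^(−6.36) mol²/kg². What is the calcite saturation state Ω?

Ksp = 10^(−6.36) = 4.365×10^-7
Ω = [Ca²⁺][CO3²⁻]/Ksp = (8.92×10^-3)(0.0808×10^-3) / 4.365×10^-7 = 1.65

Ω = 1.65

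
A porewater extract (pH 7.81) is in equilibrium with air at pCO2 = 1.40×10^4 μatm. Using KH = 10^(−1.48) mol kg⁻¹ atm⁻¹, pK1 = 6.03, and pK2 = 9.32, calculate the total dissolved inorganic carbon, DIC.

DIC = 29.3 mmol/kg

[CO2*] = KH · pCO2 = 10^(−1.48) × 1.40×10^4×10^-6 = 4.636×10^-4 mol/kg
α₀ = 1/(1 + K1/[H⁺] + K1K2/[H⁺]²) = 1/(1 + 10^+1.78 + 10^+0.27) = 0.01584
DIC = [CO2*]/α₀ = 4.636×10^-4 / 0.01584 = 29.3 mmol/kg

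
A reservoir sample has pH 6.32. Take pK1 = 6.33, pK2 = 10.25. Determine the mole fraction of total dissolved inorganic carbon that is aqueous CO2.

α₀ = 1 / (1 + K1/[H⁺] + K1K2/[H⁺]²) = 1 / (1 + 10^-0.01 + 10^-3.94)
   = 1 / (1 + 0.97724 + 0.00011482) = 1/1.9774 = 0.5057

α₀ = 0.506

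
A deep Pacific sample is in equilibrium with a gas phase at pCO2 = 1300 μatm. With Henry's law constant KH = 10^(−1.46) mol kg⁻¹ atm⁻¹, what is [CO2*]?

[CO2*] = 45.1 μmol/kg

KH = 10^(−1.46) = 3.467×10^-2 mol kg⁻¹ atm⁻¹
[CO2*] = KH · pCO2 = 3.467×10^-2 × 1300×10^-6 atm = 4.51×10^-5 mol/kg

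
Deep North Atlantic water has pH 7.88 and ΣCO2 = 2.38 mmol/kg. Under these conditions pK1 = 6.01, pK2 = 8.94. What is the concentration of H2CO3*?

α₀ = 1 / (1 + K1/[H⁺] + K1K2/[H⁺]²) = 1 / (1 + 10^+1.87 + 10^+0.81)
   = 1 / (1 + 74.131 + 6.4565) = 1/81.588 = 0.01226
[CO2*] = α₀ × DIC = 0.01226 × 2.38 = 0.0292 mmol/kg

[CO2*] = 0.0292 mmol/kg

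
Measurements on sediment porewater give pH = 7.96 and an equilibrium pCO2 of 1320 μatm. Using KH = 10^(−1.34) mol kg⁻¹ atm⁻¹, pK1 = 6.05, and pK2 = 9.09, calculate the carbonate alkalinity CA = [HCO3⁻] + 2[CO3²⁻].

[CO2*] = KH · pCO2 = 10^(−1.34) × 1320×10^-6 = 6.034×10^-5 mol/kg
α₀ = 1/(1 + K1/[H⁺] + K1K2/[H⁺]²) = 1/(1 + 10^+1.91 + 10^+0.78) = 0.01132
DIC = [CO2*]/α₀ = 6.034×10^-5 / 0.01132 = 5.328 mmol/kg
CA = (α₁ + 2α₂)·DIC = (0.9204 + 2×0.06823) × 5.328 = 5.63 mmol/kg

CA = 5.63 mmol/kg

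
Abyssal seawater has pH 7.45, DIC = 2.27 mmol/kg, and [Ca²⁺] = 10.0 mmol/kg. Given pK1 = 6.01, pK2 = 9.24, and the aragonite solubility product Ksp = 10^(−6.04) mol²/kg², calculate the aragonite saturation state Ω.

α₂ = 1 / (1 + [H⁺]/K2 + [H⁺]²/(K1K2)) = 1 / (1 + 10^+1.79 + 10^+0.35)
   = 1 / (1 + 61.660 + 2.2387) = 1/64.898 = 0.01541
[CO3²⁻] = α₂ × DIC = 0.01541 × 2.27 = 0.03498 mmol/kg
Ksp = 10^(−6.04) = 9.120×10^-7
Ω = [Ca²⁺][CO3²⁻]/Ksp = (10.0×10^-3)(3.498×10^-5) / 9.120×10^-7 = 0.384

Ω = 0.384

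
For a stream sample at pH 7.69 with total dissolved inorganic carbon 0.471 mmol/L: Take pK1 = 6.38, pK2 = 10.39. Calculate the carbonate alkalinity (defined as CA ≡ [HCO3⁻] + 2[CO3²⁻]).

CA = [HCO3⁻] + 2[CO3²⁻] = (α₁ + 2α₂)·DIC
At pH 7.69: [H⁺]/K1 = 10^-1.31 = 0.048978, K2/[H⁺] = 10^-2.70 = 0.0019953
α₁ = 1/(1 + 0.048978 + 0.0019953) = 1/1.0510 = 0.9515; α₂ = α₁·K2/[H⁺] = 0.001898
α₁ + 2α₂ = 0.9553
CA = 0.9553 × 0.471 = 0.450 mmol/L

CA = 0.450 mmol/L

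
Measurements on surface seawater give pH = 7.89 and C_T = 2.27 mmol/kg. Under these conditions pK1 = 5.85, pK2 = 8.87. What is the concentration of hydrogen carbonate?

[HCO3⁻] = 2.04 mmol/kg

α₁ = 1 / (1 + [H⁺]/K1 + K2/[H⁺]) = 1 / (1 + 10^-2.04 + 10^-0.98)
   = 1 / (1 + 0.0091201 + 0.10471) = 1/1.1138 = 0.8978
[HCO3⁻] = α₁ × DIC = 0.8978 × 2.27 = 2.04 mmol/kg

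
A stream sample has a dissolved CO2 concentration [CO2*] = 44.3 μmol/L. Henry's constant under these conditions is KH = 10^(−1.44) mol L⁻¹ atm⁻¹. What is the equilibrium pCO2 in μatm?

KH = 10^(−1.44) = 3.631×10^-2 mol L⁻¹ atm⁻¹
pCO2 = [CO2*]/KH = 44.3×10^-6 / 3.631×10^-2 = 1.22×10^-3 atm = 1220 μatm

pCO2 = 1220 μatm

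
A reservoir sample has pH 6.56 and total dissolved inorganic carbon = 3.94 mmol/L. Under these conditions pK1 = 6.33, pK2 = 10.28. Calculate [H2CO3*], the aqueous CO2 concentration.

α₀ = 1 / (1 + K1/[H⁺] + K1K2/[H⁺]²) = 1 / (1 + 10^+0.23 + 10^-3.49)
   = 1 / (1 + 1.6982 + 0.00032359) = 1/2.6986 = 0.3706
[CO2*] = α₀ × DIC = 0.3706 × 3.94 = 1.46 mmol/L

[CO2*] = 1.46 mmol/L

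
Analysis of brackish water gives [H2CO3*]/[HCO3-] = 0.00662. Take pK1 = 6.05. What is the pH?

pH = 8.23

From K1 = [H⁺][HCO3-]/[H2CO3*]:  pH = pK1 − log₁₀([H2CO3*]/[HCO3-])
log₁₀(0.00662) = -2.179
pH = 6.05 − (-2.179) = 8.23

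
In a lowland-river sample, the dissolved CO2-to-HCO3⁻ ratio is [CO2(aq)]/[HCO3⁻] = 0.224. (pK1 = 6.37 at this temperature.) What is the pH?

pH = 7.02

From K1 = [H⁺][HCO3⁻]/[CO2(aq)]:  pH = pK1 − log₁₀([CO2(aq)]/[HCO3⁻])
log₁₀(0.224) = -0.650
pH = 6.37 − (-0.650) = 7.02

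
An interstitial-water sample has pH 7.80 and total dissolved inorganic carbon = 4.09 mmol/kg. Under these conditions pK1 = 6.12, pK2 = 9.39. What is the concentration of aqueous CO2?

α₀ = 1 / (1 + K1/[H⁺] + K1K2/[H⁺]²) = 1 / (1 + 10^+1.68 + 10^+0.09)
   = 1 / (1 + 47.863 + 1.2303) = 1/50.093 = 0.01996
[CO2*] = α₀ × DIC = 0.01996 × 4.09 = 0.0816 mmol/kg

[CO2*] = 0.0816 mmol/kg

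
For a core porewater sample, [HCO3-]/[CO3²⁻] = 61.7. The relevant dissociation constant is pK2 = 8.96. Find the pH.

pH = 7.17

From K2 = [H⁺][CO3²⁻]/[HCO3-]:  pH = pK2 − log₁₀([HCO3-]/[CO3²⁻])
log₁₀(61.7) = +1.790
pH = 8.96 − (+1.790) = 7.17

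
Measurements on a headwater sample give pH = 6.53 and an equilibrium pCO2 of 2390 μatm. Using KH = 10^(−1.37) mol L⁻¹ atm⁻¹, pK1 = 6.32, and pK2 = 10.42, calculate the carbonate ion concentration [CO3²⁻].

[CO2*] = KH · pCO2 = 10^(−1.37) × 2390×10^-6 = 1.020×10^-4 mol/L
α₀ = 1/(1 + K1/[H⁺] + K1K2/[H⁺]²) = 1/(1 + 10^+0.21 + 10^-3.68) = 0.3814
DIC = [CO2*]/α₀ = 1.020×10^-4 / 0.3814 = 0.2673 mmol/L
[CO3²⁻] = α₂·DIC; α₂ = 7.968×10^-5, so [CO3²⁻] = 7.968×10^-5 × 0.2673 = 2.13×10^-5 mmol/L = 0.0213 μmol/L

[CO3²⁻] = 0.0213 μmol/L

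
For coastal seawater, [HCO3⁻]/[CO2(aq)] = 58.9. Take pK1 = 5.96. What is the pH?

From K1 = [H⁺][HCO3⁻]/[CO2(aq)]:  pH = pK1 + log₁₀([HCO3⁻]/[CO2(aq)])
log₁₀(58.9) = +1.770
pH = 5.96 + (+1.770) = 7.73

pH = 7.73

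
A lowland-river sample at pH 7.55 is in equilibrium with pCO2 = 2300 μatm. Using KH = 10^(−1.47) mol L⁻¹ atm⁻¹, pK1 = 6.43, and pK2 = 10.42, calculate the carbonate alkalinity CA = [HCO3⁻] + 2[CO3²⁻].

CA = 1.03 mmol/L

[CO2*] = KH · pCO2 = 10^(−1.47) × 2300×10^-6 = 7.793×10^-5 mol/L
α₀ = 1/(1 + K1/[H⁺] + K1K2/[H⁺]²) = 1/(1 + 10^+1.12 + 10^-1.75) = 0.07042
DIC = [CO2*]/α₀ = 7.793×10^-5 / 0.07042 = 1.107 mmol/L
CA = (α₁ + 2α₂)·DIC = (0.9283 + 2×0.001252) × 1.107 = 1.03 mmol/L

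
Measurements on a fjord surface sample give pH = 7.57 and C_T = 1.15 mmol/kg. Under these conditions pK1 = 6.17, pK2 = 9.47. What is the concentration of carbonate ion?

α₂ = 1 / (1 + [H⁺]/K2 + [H⁺]²/(K1K2)) = 1 / (1 + 10^+1.90 + 10^+0.50)
   = 1 / (1 + 79.433 + 3.1623) = 1/83.595 = 0.01196
[CO3²⁻] = α₂ × DIC = 0.01196 × 1.15 = 0.0138 mmol/kg = 13.8 μmol/kg

[CO3²⁻] = 13.8 μmol/kg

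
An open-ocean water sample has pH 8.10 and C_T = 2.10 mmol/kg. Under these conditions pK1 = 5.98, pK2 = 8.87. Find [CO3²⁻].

α₂ = 1 / (1 + [H⁺]/K2 + [H⁺]²/(K1K2)) = 1 / (1 + 10^+0.77 + 10^-1.35)
   = 1 / (1 + 5.8884 + 0.044668) = 1/6.9331 = 0.1442
[CO3²⁻] = α₂ × DIC = 0.1442 × 2.10 = 0.303 mmol/kg

[CO3²⁻] = 0.303 mmol/kg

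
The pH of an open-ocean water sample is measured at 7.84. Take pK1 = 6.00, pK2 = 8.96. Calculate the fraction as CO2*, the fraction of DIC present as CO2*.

α₀ = 0.0133

α₀ = 1 / (1 + K1/[H⁺] + K1K2/[H⁺]²) = 1 / (1 + 10^+1.84 + 10^+0.72)
   = 1 / (1 + 69.183 + 5.2481) = 1/75.431 = 0.01326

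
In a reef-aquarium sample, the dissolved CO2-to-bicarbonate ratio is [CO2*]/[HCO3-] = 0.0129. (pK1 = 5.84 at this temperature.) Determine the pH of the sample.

From K1 = [H⁺][HCO3-]/[CO2*]:  pH = pK1 − log₁₀([CO2*]/[HCO3-])
log₁₀(0.0129) = -1.889
pH = 5.84 − (-1.889) = 7.73

pH = 7.73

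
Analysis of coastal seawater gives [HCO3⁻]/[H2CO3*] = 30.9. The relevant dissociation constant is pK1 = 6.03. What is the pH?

From K1 = [H⁺][HCO3⁻]/[H2CO3*]:  pH = pK1 + log₁₀([HCO3⁻]/[H2CO3*])
log₁₀(30.9) = +1.490
pH = 6.03 + (+1.490) = 7.52

pH = 7.52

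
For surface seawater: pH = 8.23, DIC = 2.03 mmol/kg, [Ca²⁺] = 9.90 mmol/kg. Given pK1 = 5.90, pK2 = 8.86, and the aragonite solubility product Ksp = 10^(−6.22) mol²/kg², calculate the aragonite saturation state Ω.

Ω = 6.31

α₂ = 1 / (1 + [H⁺]/K2 + [H⁺]²/(K1K2)) = 1 / (1 + 10^+0.63 + 10^-1.70)
   = 1 / (1 + 4.2658 + 0.019953) = 1/5.2857 = 0.1892
[CO3²⁻] = α₂ × DIC = 0.1892 × 2.03 = 0.3841 mmol/kg
Ksp = 10^(−6.22) = 6.026×10^-7
Ω = [Ca²⁺][CO3²⁻]/Ksp = (9.90×10^-3)(3.841×10^-4) / 6.026×10^-7 = 6.31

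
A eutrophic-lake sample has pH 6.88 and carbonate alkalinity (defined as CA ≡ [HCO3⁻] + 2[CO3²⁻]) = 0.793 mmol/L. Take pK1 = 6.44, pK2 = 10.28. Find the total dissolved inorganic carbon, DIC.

CA = [HCO3⁻] + 2[CO3²⁻] = (α₁ + 2α₂)·DIC
At pH 6.88: [H⁺]/K1 = 10^-0.44 = 0.36308, K2/[H⁺] = 10^-3.40 = 0.00039811
α₁ = 1/(1 + 0.36308 + 0.00039811) = 1/1.3635 = 0.7334; α₂ = α₁·K2/[H⁺] = 0.0002920
α₁ + 2α₂ = 0.7340
DIC = CA / (α₁ + 2α₂) = 0.793 / 0.7340 = 1.08 mmol/L

DIC = 1.08 mmol/L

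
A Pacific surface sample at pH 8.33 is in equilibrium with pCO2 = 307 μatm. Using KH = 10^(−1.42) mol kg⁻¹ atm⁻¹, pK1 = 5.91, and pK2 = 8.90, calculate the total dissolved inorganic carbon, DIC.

[CO2*] = KH · pCO2 = 10^(−1.42) × 307×10^-6 = 1.167×10^-5 mol/kg
α₀ = 1/(1 + K1/[H⁺] + K1K2/[H⁺]²) = 1/(1 + 10^+2.42 + 10^+1.85) = 0.002987
DIC = [CO2*]/α₀ = 1.167×10^-5 / 0.002987 = 3.91 mmol/kg

DIC = 3.91 mmol/kg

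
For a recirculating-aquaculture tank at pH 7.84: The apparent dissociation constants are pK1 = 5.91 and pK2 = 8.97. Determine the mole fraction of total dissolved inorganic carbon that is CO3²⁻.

α₂ = 1 / (1 + [H⁺]/K2 + [H⁺]²/(K1K2)) = 1 / (1 + 10^+1.13 + 10^-0.80)
   = 1 / (1 + 13.490 + 0.15849) = 1/14.648 = 0.06827

α₂ = 0.0683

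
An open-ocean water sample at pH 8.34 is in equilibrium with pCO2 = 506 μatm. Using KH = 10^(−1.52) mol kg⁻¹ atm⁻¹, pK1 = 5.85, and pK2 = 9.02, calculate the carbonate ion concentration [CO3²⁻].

[CO2*] = KH · pCO2 = 10^(−1.52) × 506×10^-6 = 1.528×10^-5 mol/kg
α₀ = 1/(1 + K1/[H⁺] + K1K2/[H⁺]²) = 1/(1 + 10^+2.49 + 10^+1.81) = 0.002670
DIC = [CO2*]/α₀ = 1.528×10^-5 / 0.002670 = 5.724 mmol/kg
[CO3²⁻] = α₂·DIC; α₂ = 0.1724, so [CO3²⁻] = 0.1724 × 5.724 = 0.987 mmol/kg

[CO3²⁻] = 0.987 mmol/kg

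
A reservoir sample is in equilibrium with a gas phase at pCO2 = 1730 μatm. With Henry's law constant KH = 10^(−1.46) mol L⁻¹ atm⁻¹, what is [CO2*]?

KH = 10^(−1.46) = 3.467×10^-2 mol L⁻¹ atm⁻¹
[CO2*] = KH · pCO2 = 3.467×10^-2 × 1730×10^-6 atm = 6.00×10^-5 mol/L

[CO2*] = 60.0 μmol/L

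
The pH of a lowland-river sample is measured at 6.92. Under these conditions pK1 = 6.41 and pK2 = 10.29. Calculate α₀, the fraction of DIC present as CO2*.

α₀ = 0.236

α₀ = 1 / (1 + K1/[H⁺] + K1K2/[H⁺]²) = 1 / (1 + 10^+0.51 + 10^-2.86)
   = 1 / (1 + 3.2359 + 0.0013804) = 1/4.2373 = 0.2360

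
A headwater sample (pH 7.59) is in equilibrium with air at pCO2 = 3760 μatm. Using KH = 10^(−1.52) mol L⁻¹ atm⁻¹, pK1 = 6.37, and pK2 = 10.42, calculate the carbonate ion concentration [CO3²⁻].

[CO3²⁻] = 2.79 μmol/L

[CO2*] = KH · pCO2 = 10^(−1.52) × 3760×10^-6 = 1.136×10^-4 mol/L
α₀ = 1/(1 + K1/[H⁺] + K1K2/[H⁺]²) = 1/(1 + 10^+1.22 + 10^-1.61) = 0.05675
DIC = [CO2*]/α₀ = 1.136×10^-4 / 0.05675 = 2.001 mmol/L
[CO3²⁻] = α₂·DIC; α₂ = 0.001393, so [CO3²⁻] = 0.001393 × 2.001 = 0.00279 mmol/L = 2.79 μmol/L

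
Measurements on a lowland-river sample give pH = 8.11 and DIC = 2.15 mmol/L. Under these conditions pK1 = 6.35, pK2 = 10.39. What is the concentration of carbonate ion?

α₂ = 1 / (1 + [H⁺]/K2 + [H⁺]²/(K1K2)) = 1 / (1 + 10^+2.28 + 10^+0.52)
   = 1 / (1 + 190.55 + 3.3113) = 1/194.86 = 0.005132
[CO3²⁻] = α₂ × DIC = 0.005132 × 2.15 = 0.0110 mmol/L = 11.0 μmol/L

[CO3²⁻] = 11.0 μmol/L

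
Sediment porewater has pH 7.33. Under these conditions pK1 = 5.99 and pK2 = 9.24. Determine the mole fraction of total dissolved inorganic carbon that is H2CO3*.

α₀ = 0.0432

α₀ = 1 / (1 + K1/[H⁺] + K1K2/[H⁺]²) = 1 / (1 + 10^+1.34 + 10^-0.57)
   = 1 / (1 + 21.878 + 0.26915) = 1/23.147 = 0.04320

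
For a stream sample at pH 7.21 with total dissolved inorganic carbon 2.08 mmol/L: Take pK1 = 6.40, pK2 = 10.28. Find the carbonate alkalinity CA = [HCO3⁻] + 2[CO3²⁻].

CA = [HCO3⁻] + 2[CO3²⁻] = (α₁ + 2α₂)·DIC
At pH 7.21: [H⁺]/K1 = 10^-0.81 = 0.15488, K2/[H⁺] = 10^-3.07 = 0.00085114
α₁ = 1/(1 + 0.15488 + 0.00085114) = 1/1.1557 = 0.8653; α₂ = α₁·K2/[H⁺] = 0.0007364
α₁ + 2α₂ = 0.8667
CA = 0.8667 × 2.08 = 1.80 mmol/L

CA = 1.80 mmol/L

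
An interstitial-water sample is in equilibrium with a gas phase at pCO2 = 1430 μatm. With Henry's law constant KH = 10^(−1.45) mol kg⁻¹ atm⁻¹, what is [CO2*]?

[CO2*] = 50.7 μmol/kg

KH = 10^(−1.45) = 3.548×10^-2 mol kg⁻¹ atm⁻¹
[CO2*] = KH · pCO2 = 3.548×10^-2 × 1430×10^-6 atm = 5.07×10^-5 mol/kg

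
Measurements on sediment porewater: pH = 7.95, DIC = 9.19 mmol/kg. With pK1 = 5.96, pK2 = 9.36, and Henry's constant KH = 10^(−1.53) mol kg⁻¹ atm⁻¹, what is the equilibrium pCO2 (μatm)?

pCO2 = 3040 μatm

α₀ = 1 / (1 + K1/[H⁺] + K1K2/[H⁺]²) = 1 / (1 + 10^+1.99 + 10^+0.58)
   = 1 / (1 + 97.724 + 3.8019) = 1/102.53 = 0.009754
[CO2*] = α₀ × DIC = 0.009754 × 9.19 = 0.08964 mmol/kg
pCO2 = [CO2*]/KH = 8.964×10^-5 / 2.951×10^-2 = 3040 μatm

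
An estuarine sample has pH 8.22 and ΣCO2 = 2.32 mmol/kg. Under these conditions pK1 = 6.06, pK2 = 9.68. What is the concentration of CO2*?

α₀ = 1 / (1 + K1/[H⁺] + K1K2/[H⁺]²) = 1 / (1 + 10^+2.16 + 10^+0.70)
   = 1 / (1 + 144.54 + 5.0119) = 1/150.56 = 0.006642
[CO2*] = α₀ × DIC = 0.006642 × 2.32 = 0.0154 mmol/kg = 15.4 μmol/kg

[CO2*] = 15.4 μmol/kg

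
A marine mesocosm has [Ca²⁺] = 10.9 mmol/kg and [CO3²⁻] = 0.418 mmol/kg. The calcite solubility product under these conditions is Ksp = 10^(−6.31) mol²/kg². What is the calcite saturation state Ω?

Ω = 9.30

Ksp = 10^(−6.31) = 4.898×10^-7
Ω = [Ca²⁺][CO3²⁻]/Ksp = (10.9×10^-3)(0.418×10^-3) / 4.898×10^-7 = 9.30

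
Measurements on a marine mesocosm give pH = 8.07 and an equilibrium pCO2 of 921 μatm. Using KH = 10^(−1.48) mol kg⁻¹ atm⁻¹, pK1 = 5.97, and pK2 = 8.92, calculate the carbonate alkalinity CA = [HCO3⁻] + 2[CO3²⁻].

CA = 4.92 mmol/kg

[CO2*] = KH · pCO2 = 10^(−1.48) × 921×10^-6 = 3.050×10^-5 mol/kg
α₀ = 1/(1 + K1/[H⁺] + K1K2/[H⁺]²) = 1/(1 + 10^+2.10 + 10^+1.25) = 0.006912
DIC = [CO2*]/α₀ = 3.050×10^-5 / 0.006912 = 4.412 mmol/kg
CA = (α₁ + 2α₂)·DIC = (0.8702 + 2×0.1229) × 4.412 = 4.92 mmol/kg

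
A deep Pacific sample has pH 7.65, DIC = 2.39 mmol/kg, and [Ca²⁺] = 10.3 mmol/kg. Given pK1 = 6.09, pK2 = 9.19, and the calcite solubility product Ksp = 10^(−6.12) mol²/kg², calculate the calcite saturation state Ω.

α₂ = 1 / (1 + [H⁺]/K2 + [H⁺]²/(K1K2)) = 1 / (1 + 10^+1.54 + 10^-0.02)
   = 1 / (1 + 34.674 + 0.95499) = 1/36.629 = 0.02730
[CO3²⁻] = α₂ × DIC = 0.02730 × 2.39 = 0.06525 mmol/kg
Ksp = 10^(−6.12) = 7.586×10^-7
Ω = [Ca²⁺][CO3²⁻]/Ksp = (10.3×10^-3)(6.525×10^-5) / 7.586×10^-7 = 0.886

Ω = 0.886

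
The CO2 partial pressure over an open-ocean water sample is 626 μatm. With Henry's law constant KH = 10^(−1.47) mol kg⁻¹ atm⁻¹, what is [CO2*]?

KH = 10^(−1.47) = 3.388×10^-2 mol kg⁻¹ atm⁻¹
[CO2*] = KH · pCO2 = 3.388×10^-2 × 626×10^-6 atm = 2.12×10^-5 mol/kg

[CO2*] = 21.2 μmol/kg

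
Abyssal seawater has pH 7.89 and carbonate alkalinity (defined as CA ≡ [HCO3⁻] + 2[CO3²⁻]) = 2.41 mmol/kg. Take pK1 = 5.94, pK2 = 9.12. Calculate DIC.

DIC = 2.31 mmol/kg

CA = [HCO3⁻] + 2[CO3²⁻] = (α₁ + 2α₂)·DIC
At pH 7.89: [H⁺]/K1 = 10^-1.95 = 0.011220, K2/[H⁺] = 10^-1.23 = 0.058884
α₁ = 1/(1 + 0.011220 + 0.058884) = 1/1.0701 = 0.9345; α₂ = α₁·K2/[H⁺] = 0.05503
α₁ + 2α₂ = 1.0445
DIC = CA / (α₁ + 2α₂) = 2.41 / 1.0445 = 2.31 mmol/kg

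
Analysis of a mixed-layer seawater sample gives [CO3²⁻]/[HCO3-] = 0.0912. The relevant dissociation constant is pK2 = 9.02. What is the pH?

From K2 = [H⁺][CO3²⁻]/[HCO3-]:  pH = pK2 + log₁₀([CO3²⁻]/[HCO3-])
log₁₀(0.0912) = -1.040
pH = 9.02 + (-1.040) = 7.98

pH = 7.98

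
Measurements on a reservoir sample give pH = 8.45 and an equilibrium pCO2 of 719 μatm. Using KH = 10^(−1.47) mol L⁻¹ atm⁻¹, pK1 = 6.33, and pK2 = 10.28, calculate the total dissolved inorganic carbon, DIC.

[CO2*] = KH · pCO2 = 10^(−1.47) × 719×10^-6 = 2.436×10^-5 mol/L
α₀ = 1/(1 + K1/[H⁺] + K1K2/[H⁺]²) = 1/(1 + 10^+2.12 + 10^+0.29) = 0.007420
DIC = [CO2*]/α₀ = 2.436×10^-5 / 0.007420 = 3.28 mmol/L

DIC = 3.28 mmol/L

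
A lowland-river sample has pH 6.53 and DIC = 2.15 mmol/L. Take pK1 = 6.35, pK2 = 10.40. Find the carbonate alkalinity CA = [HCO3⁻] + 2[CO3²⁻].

CA = 1.29 mmol/L

CA = [HCO3⁻] + 2[CO3²⁻] = (α₁ + 2α₂)·DIC
At pH 6.53: [H⁺]/K1 = 10^-0.18 = 0.66069, K2/[H⁺] = 10^-3.87 = 0.00013490
α₁ = 1/(1 + 0.66069 + 0.00013490) = 1/1.6608 = 0.6021; α₂ = α₁·K2/[H⁺] = 8.122×10^-5
α₁ + 2α₂ = 0.6023
CA = 0.6023 × 2.15 = 1.29 mmol/L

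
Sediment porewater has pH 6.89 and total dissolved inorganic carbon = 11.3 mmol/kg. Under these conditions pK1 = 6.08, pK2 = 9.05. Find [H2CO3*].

[CO2*] = 1.51 mmol/kg

α₀ = 1 / (1 + K1/[H⁺] + K1K2/[H⁺]²) = 1 / (1 + 10^+0.81 + 10^-1.35)
   = 1 / (1 + 6.4565 + 0.044668) = 1/7.5012 = 0.1333
[CO2*] = α₀ × DIC = 0.1333 × 11.3 = 1.51 mmol/kg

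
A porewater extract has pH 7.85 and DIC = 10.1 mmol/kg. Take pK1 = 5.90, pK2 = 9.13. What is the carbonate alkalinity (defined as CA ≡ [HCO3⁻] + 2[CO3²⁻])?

CA = [HCO3⁻] + 2[CO3²⁻] = (α₁ + 2α₂)·DIC
At pH 7.85: [H⁺]/K1 = 10^-1.95 = 0.011220, K2/[H⁺] = 10^-1.28 = 0.052481
α₁ = 1/(1 + 0.011220 + 0.052481) = 1/1.0637 = 0.9401; α₂ = α₁·K2/[H⁺] = 0.04934
α₁ + 2α₂ = 1.0388
CA = 1.0388 × 10.1 = 10.5 mmol/kg

CA = 10.5 mmol/kg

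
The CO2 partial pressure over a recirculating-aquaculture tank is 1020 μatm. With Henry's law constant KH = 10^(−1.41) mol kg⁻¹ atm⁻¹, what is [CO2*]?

KH = 10^(−1.41) = 3.890×10^-2 mol kg⁻¹ atm⁻¹
[CO2*] = KH · pCO2 = 3.890×10^-2 × 1020×10^-6 atm = 3.97×10^-5 mol/kg

[CO2*] = 39.7 μmol/kg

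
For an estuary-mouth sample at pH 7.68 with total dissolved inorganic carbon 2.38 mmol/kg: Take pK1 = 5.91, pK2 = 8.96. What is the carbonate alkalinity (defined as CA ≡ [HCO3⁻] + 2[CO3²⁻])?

CA = 2.46 mmol/kg

CA = [HCO3⁻] + 2[CO3²⁻] = (α₁ + 2α₂)·DIC
At pH 7.68: [H⁺]/K1 = 10^-1.77 = 0.016982, K2/[H⁺] = 10^-1.28 = 0.052481
α₁ = 1/(1 + 0.016982 + 0.052481) = 1/1.0695 = 0.9350; α₂ = α₁·K2/[H⁺] = 0.04907
α₁ + 2α₂ = 1.0332
CA = 1.0332 × 2.38 = 2.46 mmol/kg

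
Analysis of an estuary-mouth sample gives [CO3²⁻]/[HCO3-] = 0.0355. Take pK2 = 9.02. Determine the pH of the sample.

From K2 = [H⁺][CO3²⁻]/[HCO3-]:  pH = pK2 + log₁₀([CO3²⁻]/[HCO3-])
log₁₀(0.0355) = -1.450
pH = 9.02 + (-1.450) = 7.57

pH = 7.57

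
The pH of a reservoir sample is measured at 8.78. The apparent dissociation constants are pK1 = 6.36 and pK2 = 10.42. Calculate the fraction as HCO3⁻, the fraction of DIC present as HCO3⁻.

α₁ = 1 / (1 + [H⁺]/K1 + K2/[H⁺]) = 1 / (1 + 10^-2.42 + 10^-1.64)
   = 1 / (1 + 0.0038019 + 0.022909) = 1/1.0267 = 0.9740

α₁ = 0.974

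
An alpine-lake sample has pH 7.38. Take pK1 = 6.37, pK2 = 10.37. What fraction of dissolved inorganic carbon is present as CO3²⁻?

α₂ = 1 / (1 + [H⁺]/K2 + [H⁺]²/(K1K2)) = 1 / (1 + 10^+2.99 + 10^+1.98)
   = 1 / (1 + 977.24 + 95.499) = 1/1073.7 = 0.0009313

α₂ = 0.000931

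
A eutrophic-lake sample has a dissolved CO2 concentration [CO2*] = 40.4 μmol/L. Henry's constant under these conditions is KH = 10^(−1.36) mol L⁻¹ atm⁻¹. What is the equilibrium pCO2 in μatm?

KH = 10^(−1.36) = 4.365×10^-2 mol L⁻¹ atm⁻¹
pCO2 = [CO2*]/KH = 40.4×10^-6 / 4.365×10^-2 = 9.26×10^-4 atm = 926 μatm

pCO2 = 926 μatm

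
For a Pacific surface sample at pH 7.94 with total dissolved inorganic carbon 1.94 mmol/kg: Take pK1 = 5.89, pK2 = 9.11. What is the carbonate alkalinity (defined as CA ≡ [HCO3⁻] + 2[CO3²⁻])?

CA = [HCO3⁻] + 2[CO3²⁻] = (α₁ + 2α₂)·DIC
At pH 7.94: [H⁺]/K1 = 10^-2.05 = 0.0089125, K2/[H⁺] = 10^-1.17 = 0.067608
α₁ = 1/(1 + 0.0089125 + 0.067608) = 1/1.0765 = 0.9289; α₂ = α₁·K2/[H⁺] = 0.06280
α₁ + 2α₂ = 1.0545
CA = 1.0545 × 1.94 = 2.05 mmol/kg

CA = 2.05 mmol/kg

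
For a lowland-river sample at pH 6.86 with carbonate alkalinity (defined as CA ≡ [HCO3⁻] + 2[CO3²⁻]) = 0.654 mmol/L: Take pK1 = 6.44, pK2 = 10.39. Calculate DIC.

DIC = 0.902 mmol/L

CA = [HCO3⁻] + 2[CO3²⁻] = (α₁ + 2α₂)·DIC
At pH 6.86: [H⁺]/K1 = 10^-0.42 = 0.38019, K2/[H⁺] = 10^-3.53 = 0.00029512
α₁ = 1/(1 + 0.38019 + 0.00029512) = 1/1.3805 = 0.7244; α₂ = α₁·K2/[H⁺] = 0.0002138
α₁ + 2α₂ = 0.7248
DIC = CA / (α₁ + 2α₂) = 0.654 / 0.7248 = 0.902 mmol/L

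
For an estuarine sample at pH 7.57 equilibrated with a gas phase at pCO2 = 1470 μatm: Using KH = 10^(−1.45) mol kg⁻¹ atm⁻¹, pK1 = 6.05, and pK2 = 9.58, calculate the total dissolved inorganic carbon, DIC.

DIC = 1.80 mmol/kg

[CO2*] = KH · pCO2 = 10^(−1.45) × 1470×10^-6 = 5.216×10^-5 mol/kg
α₀ = 1/(1 + K1/[H⁺] + K1K2/[H⁺]²) = 1/(1 + 10^+1.52 + 10^-0.49) = 0.02904
DIC = [CO2*]/α₀ = 5.216×10^-5 / 0.02904 = 1.80 mmol/kg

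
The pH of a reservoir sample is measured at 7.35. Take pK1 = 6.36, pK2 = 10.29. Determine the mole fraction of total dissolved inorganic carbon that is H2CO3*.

α₀ = 1 / (1 + K1/[H⁺] + K1K2/[H⁺]²) = 1 / (1 + 10^+0.99 + 10^-1.95)
   = 1 / (1 + 9.7724 + 0.011220) = 1/10.784 = 0.09273

α₀ = 0.0927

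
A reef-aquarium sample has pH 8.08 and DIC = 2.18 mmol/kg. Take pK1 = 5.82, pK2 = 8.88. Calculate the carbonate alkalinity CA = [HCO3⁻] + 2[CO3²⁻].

CA = 2.47 mmol/kg

CA = [HCO3⁻] + 2[CO3²⁻] = (α₁ + 2α₂)·DIC
At pH 8.08: [H⁺]/K1 = 10^-2.26 = 0.0054954, K2/[H⁺] = 10^-0.80 = 0.15849
α₁ = 1/(1 + 0.0054954 + 0.15849) = 1/1.1640 = 0.8591; α₂ = α₁·K2/[H⁺] = 0.1362
α₁ + 2α₂ = 1.1314
CA = 1.1314 × 2.18 = 2.47 mmol/kg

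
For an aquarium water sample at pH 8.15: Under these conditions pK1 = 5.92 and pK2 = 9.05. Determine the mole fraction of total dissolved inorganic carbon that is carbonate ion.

α₂ = 0.111

α₂ = 1 / (1 + [H⁺]/K2 + [H⁺]²/(K1K2)) = 1 / (1 + 10^+0.90 + 10^-1.33)
   = 1 / (1 + 7.9433 + 0.046774) = 1/8.9901 = 0.1112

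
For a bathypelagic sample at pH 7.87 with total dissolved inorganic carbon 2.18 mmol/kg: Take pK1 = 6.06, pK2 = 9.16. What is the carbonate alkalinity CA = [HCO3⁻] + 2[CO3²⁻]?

CA = [HCO3⁻] + 2[CO3²⁻] = (α₁ + 2α₂)·DIC
At pH 7.87: [H⁺]/K1 = 10^-1.81 = 0.015488, K2/[H⁺] = 10^-1.29 = 0.051286
α₁ = 1/(1 + 0.015488 + 0.051286) = 1/1.0668 = 0.9374; α₂ = α₁·K2/[H⁺] = 0.04808
α₁ + 2α₂ = 1.0336
CA = 1.0336 × 2.18 = 2.25 mmol/kg

CA = 2.25 mmol/kg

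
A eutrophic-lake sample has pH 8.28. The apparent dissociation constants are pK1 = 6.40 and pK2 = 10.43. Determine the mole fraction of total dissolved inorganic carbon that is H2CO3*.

α₀ = 0.0129

α₀ = 1 / (1 + K1/[H⁺] + K1K2/[H⁺]²) = 1 / (1 + 10^+1.88 + 10^-0.27)
   = 1 / (1 + 75.858 + 0.53703) = 1/77.395 = 0.01292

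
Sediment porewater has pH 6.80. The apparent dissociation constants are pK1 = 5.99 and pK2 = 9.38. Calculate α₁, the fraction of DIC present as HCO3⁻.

α₁ = 1 / (1 + [H⁺]/K1 + K2/[H⁺]) = 1 / (1 + 10^-0.81 + 10^-2.58)
   = 1 / (1 + 0.15488 + 0.0026303) = 1/1.1575 = 0.8639

α₁ = 0.864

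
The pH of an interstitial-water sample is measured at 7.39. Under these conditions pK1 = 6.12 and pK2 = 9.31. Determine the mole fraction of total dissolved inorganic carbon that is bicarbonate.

α₁ = 0.938

α₁ = 1 / (1 + [H⁺]/K1 + K2/[H⁺]) = 1 / (1 + 10^-1.27 + 10^-1.92)
   = 1 / (1 + 0.053703 + 0.012023) = 1/1.0657 = 0.9383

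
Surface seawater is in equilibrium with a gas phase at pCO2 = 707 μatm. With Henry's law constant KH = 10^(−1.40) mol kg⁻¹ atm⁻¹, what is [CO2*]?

[CO2*] = 28.1 μmol/kg

KH = 10^(−1.40) = 3.981×10^-2 mol kg⁻¹ atm⁻¹
[CO2*] = KH · pCO2 = 3.981×10^-2 × 707×10^-6 atm = 2.81×10^-5 mol/kg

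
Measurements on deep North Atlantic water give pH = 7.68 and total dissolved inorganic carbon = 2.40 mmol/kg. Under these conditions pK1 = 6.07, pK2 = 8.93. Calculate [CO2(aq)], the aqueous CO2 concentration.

[CO2*] = 0.0545 mmol/kg

α₀ = 1 / (1 + K1/[H⁺] + K1K2/[H⁺]²) = 1 / (1 + 10^+1.61 + 10^+0.36)
   = 1 / (1 + 40.738 + 2.2909) = 1/44.029 = 0.02271
[CO2*] = α₀ × DIC = 0.02271 × 2.40 = 0.0545 mmol/kg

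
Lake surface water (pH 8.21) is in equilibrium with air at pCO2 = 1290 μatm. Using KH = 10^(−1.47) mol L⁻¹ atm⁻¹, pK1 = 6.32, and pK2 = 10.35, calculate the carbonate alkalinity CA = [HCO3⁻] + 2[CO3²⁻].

[CO2*] = KH · pCO2 = 10^(−1.47) × 1290×10^-6 = 4.371×10^-5 mol/L
α₀ = 1/(1 + K1/[H⁺] + K1K2/[H⁺]²) = 1/(1 + 10^+1.89 + 10^-0.25) = 0.01263
DIC = [CO2*]/α₀ = 4.371×10^-5 / 0.01263 = 3.461 mmol/L
CA = (α₁ + 2α₂)·DIC = (0.9803 + 2×0.007101) × 3.461 = 3.44 mmol/L

CA = 3.44 mmol/L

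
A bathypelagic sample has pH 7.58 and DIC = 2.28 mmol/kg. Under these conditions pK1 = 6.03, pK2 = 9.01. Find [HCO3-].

[HCO3⁻] = 2.14 mmol/kg

α₁ = 1 / (1 + [H⁺]/K1 + K2/[H⁺]) = 1 / (1 + 10^-1.55 + 10^-1.43)
   = 1 / (1 + 0.028184 + 0.037154) = 1/1.0653 = 0.9387
[HCO3⁻] = α₁ × DIC = 0.9387 × 2.28 = 2.14 mmol/kg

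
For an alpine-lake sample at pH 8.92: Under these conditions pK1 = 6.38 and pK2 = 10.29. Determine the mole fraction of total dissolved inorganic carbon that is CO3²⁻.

α₂ = 0.0408

α₂ = 1 / (1 + [H⁺]/K2 + [H⁺]²/(K1K2)) = 1 / (1 + 10^+1.37 + 10^-1.17)
   = 1 / (1 + 23.442 + 0.067608) = 1/24.510 = 0.04080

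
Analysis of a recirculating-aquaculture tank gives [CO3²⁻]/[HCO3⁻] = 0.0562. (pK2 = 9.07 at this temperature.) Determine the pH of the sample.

pH = 7.82

From K2 = [H⁺][CO3²⁻]/[HCO3⁻]:  pH = pK2 + log₁₀([CO3²⁻]/[HCO3⁻])
log₁₀(0.0562) = -1.250
pH = 9.07 + (-1.250) = 7.82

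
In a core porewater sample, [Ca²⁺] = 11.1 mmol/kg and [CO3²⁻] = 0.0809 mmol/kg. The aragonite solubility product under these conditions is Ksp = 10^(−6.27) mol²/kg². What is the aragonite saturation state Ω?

Ω = 1.67

Ksp = 10^(−6.27) = 5.370×10^-7
Ω = [Ca²⁺][CO3²⁻]/Ksp = (11.1×10^-3)(0.0809×10^-3) / 5.370×10^-7 = 1.67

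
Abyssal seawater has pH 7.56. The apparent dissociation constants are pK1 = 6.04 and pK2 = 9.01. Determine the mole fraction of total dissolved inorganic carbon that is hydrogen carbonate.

α₁ = 1 / (1 + [H⁺]/K1 + K2/[H⁺]) = 1 / (1 + 10^-1.52 + 10^-1.45)
   = 1 / (1 + 0.030200 + 0.035481) = 1/1.0657 = 0.9384

α₁ = 0.938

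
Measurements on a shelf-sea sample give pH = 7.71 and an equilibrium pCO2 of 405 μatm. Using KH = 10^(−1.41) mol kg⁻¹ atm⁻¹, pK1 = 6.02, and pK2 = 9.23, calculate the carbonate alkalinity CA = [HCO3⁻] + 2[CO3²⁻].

CA = 0.818 mmol/kg

[CO2*] = KH · pCO2 = 10^(−1.41) × 405×10^-6 = 1.576×10^-5 mol/kg
α₀ = 1/(1 + K1/[H⁺] + K1K2/[H⁺]²) = 1/(1 + 10^+1.69 + 10^+0.17) = 0.01943
DIC = [CO2*]/α₀ = 1.576×10^-5 / 0.01943 = 0.8108 mmol/kg
CA = (α₁ + 2α₂)·DIC = (0.9518 + 2×0.02874) × 0.8108 = 0.818 mmol/kg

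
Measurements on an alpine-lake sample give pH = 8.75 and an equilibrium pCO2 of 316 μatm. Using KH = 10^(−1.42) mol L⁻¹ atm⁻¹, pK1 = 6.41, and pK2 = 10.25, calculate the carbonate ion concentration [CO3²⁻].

[CO2*] = KH · pCO2 = 10^(−1.42) × 316×10^-6 = 1.201×10^-5 mol/L
α₀ = 1/(1 + K1/[H⁺] + K1K2/[H⁺]²) = 1/(1 + 10^+2.34 + 10^+0.84) = 0.004411
DIC = [CO2*]/α₀ = 1.201×10^-5 / 0.004411 = 2.724 mmol/L
[CO3²⁻] = α₂·DIC; α₂ = 0.03052, so [CO3²⁻] = 0.03052 × 2.724 = 0.0831 mmol/L

[CO3²⁻] = 0.0831 mmol/L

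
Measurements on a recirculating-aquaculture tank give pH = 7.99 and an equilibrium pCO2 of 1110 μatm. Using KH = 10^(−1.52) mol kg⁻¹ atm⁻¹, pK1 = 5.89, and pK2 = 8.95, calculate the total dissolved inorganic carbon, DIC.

DIC = 4.72 mmol/kg

[CO2*] = KH · pCO2 = 10^(−1.52) × 1110×10^-6 = 3.352×10^-5 mol/kg
α₀ = 1/(1 + K1/[H⁺] + K1K2/[H⁺]²) = 1/(1 + 10^+2.10 + 10^+1.14) = 0.007108
DIC = [CO2*]/α₀ = 3.352×10^-5 / 0.007108 = 4.72 mmol/kg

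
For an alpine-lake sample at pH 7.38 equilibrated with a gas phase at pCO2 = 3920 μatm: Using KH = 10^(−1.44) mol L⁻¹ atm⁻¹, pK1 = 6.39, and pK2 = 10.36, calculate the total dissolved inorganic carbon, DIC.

[CO2*] = KH · pCO2 = 10^(−1.44) × 3920×10^-6 = 1.423×10^-4 mol/L
α₀ = 1/(1 + K1/[H⁺] + K1K2/[H⁺]²) = 1/(1 + 10^+0.99 + 10^-1.99) = 0.09274
DIC = [CO2*]/α₀ = 1.423×10^-4 / 0.09274 = 1.53 mmol/L

DIC = 1.53 mmol/L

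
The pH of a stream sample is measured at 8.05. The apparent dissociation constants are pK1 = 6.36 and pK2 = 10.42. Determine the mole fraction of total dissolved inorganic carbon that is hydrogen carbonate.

α₁ = 1 / (1 + [H⁺]/K1 + K2/[H⁺]) = 1 / (1 + 10^-1.69 + 10^-2.37)
   = 1 / (1 + 0.020417 + 0.0042658) = 1/1.0247 = 0.9759

α₁ = 0.976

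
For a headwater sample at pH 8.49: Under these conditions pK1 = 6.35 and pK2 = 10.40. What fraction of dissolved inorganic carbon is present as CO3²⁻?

α₂ = 0.0121

α₂ = 1 / (1 + [H⁺]/K2 + [H⁺]²/(K1K2)) = 1 / (1 + 10^+1.91 + 10^-0.23)
   = 1 / (1 + 81.283 + 0.58884) = 1/82.872 = 0.01207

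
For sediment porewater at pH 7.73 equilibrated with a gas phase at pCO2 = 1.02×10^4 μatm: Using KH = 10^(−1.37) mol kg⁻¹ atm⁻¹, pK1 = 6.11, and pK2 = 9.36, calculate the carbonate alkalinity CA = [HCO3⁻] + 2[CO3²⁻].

CA = 19.0 mmol/kg

[CO2*] = KH · pCO2 = 10^(−1.37) × 1.02×10^4×10^-6 = 4.351×10^-4 mol/kg
α₀ = 1/(1 + K1/[H⁺] + K1K2/[H⁺]²) = 1/(1 + 10^+1.62 + 10^-0.01) = 0.02290
DIC = [CO2*]/α₀ = 4.351×10^-4 / 0.02290 = 19.00 mmol/kg
CA = (α₁ + 2α₂)·DIC = (0.9547 + 2×0.02238) × 19.00 = 19.0 mmol/kg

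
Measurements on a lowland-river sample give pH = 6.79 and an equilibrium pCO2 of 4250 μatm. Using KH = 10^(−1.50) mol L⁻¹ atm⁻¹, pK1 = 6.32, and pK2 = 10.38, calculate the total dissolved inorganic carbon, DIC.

[CO2*] = KH · pCO2 = 10^(−1.50) × 4250×10^-6 = 1.344×10^-4 mol/L
α₀ = 1/(1 + K1/[H⁺] + K1K2/[H⁺]²) = 1/(1 + 10^+0.47 + 10^-3.12) = 0.2530
DIC = [CO2*]/α₀ = 1.344×10^-4 / 0.2530 = 0.531 mmol/L

DIC = 0.531 mmol/L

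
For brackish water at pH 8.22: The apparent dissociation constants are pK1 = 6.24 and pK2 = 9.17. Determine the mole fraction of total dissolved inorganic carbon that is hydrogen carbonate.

α₁ = 0.891

α₁ = 1 / (1 + [H⁺]/K1 + K2/[H⁺]) = 1 / (1 + 10^-1.98 + 10^-0.95)
   = 1 / (1 + 0.010471 + 0.11220) = 1/1.1227 = 0.8907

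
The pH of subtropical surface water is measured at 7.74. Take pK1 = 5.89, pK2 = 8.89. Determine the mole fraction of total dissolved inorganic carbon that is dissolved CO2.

α₀ = 1 / (1 + K1/[H⁺] + K1K2/[H⁺]²) = 1 / (1 + 10^+1.85 + 10^+0.70)
   = 1 / (1 + 70.795 + 5.0119) = 1/76.806 = 0.01302

α₀ = 0.0130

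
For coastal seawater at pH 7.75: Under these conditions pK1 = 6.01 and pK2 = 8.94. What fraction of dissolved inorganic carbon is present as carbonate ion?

α₂ = 0.0596

α₂ = 1 / (1 + [H⁺]/K2 + [H⁺]²/(K1K2)) = 1 / (1 + 10^+1.19 + 10^-0.55)
   = 1 / (1 + 15.488 + 0.28184) = 1/16.770 = 0.05963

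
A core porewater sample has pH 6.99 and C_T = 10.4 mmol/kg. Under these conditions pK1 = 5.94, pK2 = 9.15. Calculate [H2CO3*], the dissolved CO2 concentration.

[CO2*] = 0.846 mmol/kg

α₀ = 1 / (1 + K1/[H⁺] + K1K2/[H⁺]²) = 1 / (1 + 10^+1.05 + 10^-1.11)
   = 1 / (1 + 11.220 + 0.077625) = 1/12.298 = 0.08132
[CO2*] = α₀ × DIC = 0.08132 × 10.4 = 0.846 mmol/kg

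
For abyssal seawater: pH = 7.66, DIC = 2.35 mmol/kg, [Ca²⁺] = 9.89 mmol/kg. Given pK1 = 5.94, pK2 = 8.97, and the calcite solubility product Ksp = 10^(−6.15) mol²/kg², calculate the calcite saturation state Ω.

α₂ = 1 / (1 + [H⁺]/K2 + [H⁺]²/(K1K2)) = 1 / (1 + 10^+1.31 + 10^-0.41)
   = 1 / (1 + 20.417 + 0.38905) = 1/21.806 = 0.04586
[CO3²⁻] = α₂ × DIC = 0.04586 × 2.35 = 0.1078 mmol/kg
Ksp = 10^(−6.15) = 7.079×10^-7
Ω = [Ca²⁺][CO3²⁻]/Ksp = (9.89×10^-3)(1.078×10^-4) / 7.079×10^-7 = 1.51

Ω = 1.51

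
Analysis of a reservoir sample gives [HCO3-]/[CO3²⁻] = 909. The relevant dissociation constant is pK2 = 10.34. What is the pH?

From K2 = [H⁺][CO3²⁻]/[HCO3-]:  pH = pK2 − log₁₀([HCO3-]/[CO3²⁻])
log₁₀(909) = +2.959
pH = 10.34 − (+2.959) = 7.38

pH = 7.38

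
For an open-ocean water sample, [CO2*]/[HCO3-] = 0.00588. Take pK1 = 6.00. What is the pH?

pH = 8.23

From K1 = [H⁺][HCO3-]/[CO2*]:  pH = pK1 − log₁₀([CO2*]/[HCO3-])
log₁₀(0.00588) = -2.231
pH = 6.00 − (-2.231) = 8.23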